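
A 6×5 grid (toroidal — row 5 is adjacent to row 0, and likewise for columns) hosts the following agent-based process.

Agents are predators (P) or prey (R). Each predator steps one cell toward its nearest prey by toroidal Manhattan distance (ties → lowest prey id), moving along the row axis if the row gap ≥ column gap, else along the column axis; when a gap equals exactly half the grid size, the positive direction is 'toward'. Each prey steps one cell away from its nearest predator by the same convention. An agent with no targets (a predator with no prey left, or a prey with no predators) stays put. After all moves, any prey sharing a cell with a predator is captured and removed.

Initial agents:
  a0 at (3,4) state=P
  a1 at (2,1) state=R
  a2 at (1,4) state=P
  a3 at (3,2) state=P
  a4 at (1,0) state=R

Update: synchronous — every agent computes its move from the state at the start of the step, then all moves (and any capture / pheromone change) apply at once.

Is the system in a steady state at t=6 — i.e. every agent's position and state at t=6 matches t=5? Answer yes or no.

yes

t=1: a0@(3,0):P a1@(1,1):R a2@(1,0):P a3@(2,2):P a4@(1,1):R
t=2: a0@(2,0):P a2@(1,1):P a3@(1,2):P
t=3: (unchanged — steady state)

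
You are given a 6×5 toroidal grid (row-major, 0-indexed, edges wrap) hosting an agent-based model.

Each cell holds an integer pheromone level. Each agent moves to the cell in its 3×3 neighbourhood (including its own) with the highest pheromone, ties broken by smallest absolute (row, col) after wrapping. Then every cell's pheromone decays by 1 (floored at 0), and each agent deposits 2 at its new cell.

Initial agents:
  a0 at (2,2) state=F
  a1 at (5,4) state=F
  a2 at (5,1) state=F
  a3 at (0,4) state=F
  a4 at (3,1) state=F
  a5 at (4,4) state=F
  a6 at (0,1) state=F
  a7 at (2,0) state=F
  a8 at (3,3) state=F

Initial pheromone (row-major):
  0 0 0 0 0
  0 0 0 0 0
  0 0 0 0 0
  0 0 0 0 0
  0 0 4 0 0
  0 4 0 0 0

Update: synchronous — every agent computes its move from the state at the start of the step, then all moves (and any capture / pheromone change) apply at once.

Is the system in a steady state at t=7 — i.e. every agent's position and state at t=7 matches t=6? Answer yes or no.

yes

t=1: a0@(1,1) a1@(0,0) a2@(4,2) a3@(0,0) a4@(4,2) a5@(3,0) a6@(5,1) a7@(1,0) a8@(4,2) | pheromone: 4 0 0 0 0 / 2 2 0 0 0 / 0 0 0 0 0 / 2 0 0 0 0 / 0 0 9 0 0 / 0 5 0 0 0
t=2: a0@(0,0) a1@(5,1) a2@(4,2) a3@(5,1) a4@(4,2) a5@(3,0) a6@(4,2) a7@(0,0) a8@(4,2) | pheromone: 7 0 0 0 0 / 1 1 0 0 0 / 0 0 0 0 0 / 3 0 0 0 0 / 0 0 16 0 0 / 0 8 0 0 0
t=3: a0@(5,1) a1@(4,2) a2@(4,2) a3@(4,2) a4@(4,2) a5@(3,0) a6@(4,2) a7@(5,1) a8@(4,2) | pheromone: 6 0 0 0 0 / 0 0 0 0 0 / 0 0 0 0 0 / 4 0 0 0 0 / 0 0 27 0 0 / 0 11 0 0 0
t=4: a0@(4,2) a1@(4,2) a2@(4,2) a3@(4,2) a4@(4,2) a5@(3,0) a6@(4,2) a7@(4,2) a8@(4,2) | pheromone: 5 0 0 0 0 / 0 0 0 0 0 / 0 0 0 0 0 / 5 0 0 0 0 / 0 0 42 0 0 / 0 10 0 0 0
t=5: a0@(4,2) a1@(4,2) a2@(4,2) a3@(4,2) a4@(4,2) a5@(3,0) a6@(4,2) a7@(4,2) a8@(4,2) | pheromone: 4 0 0 0 0 / 0 0 0 0 0 / 0 0 0 0 0 / 6 0 0 0 0 / 0 0 57 0 0 / 0 9 0 0 0
t=6: a0@(4,2) a1@(4,2) a2@(4,2) a3@(4,2) a4@(4,2) a5@(3,0) a6@(4,2) a7@(4,2) a8@(4,2) | pheromone: 3 0 0 0 0 / 0 0 0 0 0 / 0 0 0 0 0 / 7 0 0 0 0 / 0 0 72 0 0 / 0 8 0 0 0
t=7: a0@(4,2) a1@(4,2) a2@(4,2) a3@(4,2) a4@(4,2) a5@(3,0) a6@(4,2) a7@(4,2) a8@(4,2) | pheromone: 2 0 0 0 0 / 0 0 0 0 0 / 0 0 0 0 0 / 8 0 0 0 0 / 0 0 87 0 0 / 0 7 0 0 0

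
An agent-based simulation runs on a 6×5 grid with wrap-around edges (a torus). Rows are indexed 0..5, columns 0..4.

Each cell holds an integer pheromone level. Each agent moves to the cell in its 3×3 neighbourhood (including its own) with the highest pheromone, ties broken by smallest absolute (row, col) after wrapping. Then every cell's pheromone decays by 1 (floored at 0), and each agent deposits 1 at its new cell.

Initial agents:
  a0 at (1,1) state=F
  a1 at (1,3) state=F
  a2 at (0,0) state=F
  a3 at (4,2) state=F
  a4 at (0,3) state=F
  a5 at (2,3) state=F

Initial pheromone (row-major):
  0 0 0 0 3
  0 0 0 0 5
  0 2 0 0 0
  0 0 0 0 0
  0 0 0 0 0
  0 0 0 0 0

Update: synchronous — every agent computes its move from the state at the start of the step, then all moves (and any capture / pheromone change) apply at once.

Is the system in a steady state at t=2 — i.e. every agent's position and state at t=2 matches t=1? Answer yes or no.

no

t=1: a0@(2,1) a1@(1,4) a2@(1,4) a3@(3,1) a4@(1,4) a5@(1,4) | pheromone: 0 0 0 0 2 / 0 0 0 0 8 / 0 2 0 0 0 / 0 1 0 0 0 / 0 0 0 0 0 / 0 0 0 0 0
t=2: a0@(2,1) a1@(1,4) a2@(1,4) a3@(2,1) a4@(1,4) a5@(1,4) | pheromone: 0 0 0 0 1 / 0 0 0 0 11 / 0 3 0 0 0 / 0 0 0 0 0 / 0 0 0 0 0 / 0 0 0 0 0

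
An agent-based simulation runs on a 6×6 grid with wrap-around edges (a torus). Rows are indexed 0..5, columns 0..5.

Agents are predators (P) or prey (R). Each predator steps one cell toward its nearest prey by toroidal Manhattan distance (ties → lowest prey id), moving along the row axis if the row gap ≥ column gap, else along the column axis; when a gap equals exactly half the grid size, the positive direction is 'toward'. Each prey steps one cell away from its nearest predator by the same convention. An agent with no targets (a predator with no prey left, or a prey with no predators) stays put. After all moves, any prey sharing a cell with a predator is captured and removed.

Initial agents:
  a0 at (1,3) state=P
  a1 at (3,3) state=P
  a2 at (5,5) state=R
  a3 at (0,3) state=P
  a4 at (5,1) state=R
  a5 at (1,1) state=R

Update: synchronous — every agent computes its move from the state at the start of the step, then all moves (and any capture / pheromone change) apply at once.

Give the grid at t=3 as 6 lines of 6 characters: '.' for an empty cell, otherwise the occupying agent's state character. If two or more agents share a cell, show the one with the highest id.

.P....
.....P
.....R
......
.R...P
......

t=1: a0@(1,2):P a1@(4,3):P a2@(5,0):R a3@(0,4):P a4@(5,0):R a5@(1,0):R
t=2: a0@(1,1):P a1@(4,4):P a2@(5,1):R a3@(0,5):P a4@(5,1):R a5@(1,5):R
t=3: a0@(0,1):P a1@(4,5):P a2@(4,1):R a3@(1,5):P a4@(4,1):R a5@(2,5):R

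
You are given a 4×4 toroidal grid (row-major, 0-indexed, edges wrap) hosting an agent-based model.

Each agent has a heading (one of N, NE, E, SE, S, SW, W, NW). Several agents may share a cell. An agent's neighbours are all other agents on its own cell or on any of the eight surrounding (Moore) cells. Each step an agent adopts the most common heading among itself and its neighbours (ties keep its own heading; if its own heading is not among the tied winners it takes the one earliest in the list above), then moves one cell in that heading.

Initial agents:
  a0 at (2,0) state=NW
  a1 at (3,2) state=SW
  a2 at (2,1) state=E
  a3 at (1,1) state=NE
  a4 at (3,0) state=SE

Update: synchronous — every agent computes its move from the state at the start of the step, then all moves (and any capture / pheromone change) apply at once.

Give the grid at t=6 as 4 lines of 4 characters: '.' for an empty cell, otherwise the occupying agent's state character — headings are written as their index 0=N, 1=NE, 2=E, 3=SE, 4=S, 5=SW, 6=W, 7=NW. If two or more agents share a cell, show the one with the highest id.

..7.
5.3.
...2
...1

t=1: a0@(1,3):NW a1@(0,1):SW a2@(2,2):E a3@(0,2):NE a4@(0,1):SE
t=2: a0@(0,2):NW a1@(1,0):SW a2@(2,3):E a3@(3,3):NE a4@(1,2):SE
t=3: a0@(3,1):NW a1@(2,3):SW a2@(2,0):E a3@(2,0):NE a4@(2,3):SE
t=4: a0@(2,0):NW a1@(3,2):SW a2@(2,1):E a3@(1,1):NE a4@(3,0):SE
t=5: a0@(1,3):NW a1@(0,1):SW a2@(2,2):E a3@(0,2):NE a4@(0,1):SE
t=6: a0@(0,2):NW a1@(1,0):SW a2@(2,3):E a3@(3,3):NE a4@(1,2):SE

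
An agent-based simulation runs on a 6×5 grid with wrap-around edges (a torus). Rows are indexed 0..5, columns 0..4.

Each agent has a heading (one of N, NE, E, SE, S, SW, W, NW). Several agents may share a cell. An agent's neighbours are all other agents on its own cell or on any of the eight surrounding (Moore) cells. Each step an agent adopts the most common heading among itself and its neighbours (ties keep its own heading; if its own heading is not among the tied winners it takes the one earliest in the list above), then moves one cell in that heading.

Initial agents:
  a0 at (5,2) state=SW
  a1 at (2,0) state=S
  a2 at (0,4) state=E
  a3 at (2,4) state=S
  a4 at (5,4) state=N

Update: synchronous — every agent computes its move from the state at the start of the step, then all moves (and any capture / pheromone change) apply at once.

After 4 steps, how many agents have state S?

t=1: a0@(0,1):SW a1@(3,0):S a2@(0,0):E a3@(3,4):S a4@(4,4):N
t=2: a0@(1,0):SW a1@(4,0):S a2@(0,1):E a3@(4,4):S a4@(5,4):S
t=3: a0@(2,4):SW a1@(5,0):S a2@(0,2):E a3@(5,4):S a4@(0,4):S
t=4: a0@(3,3):SW a1@(0,0):S a2@(0,3):E a3@(0,4):S a4@(1,4):S

3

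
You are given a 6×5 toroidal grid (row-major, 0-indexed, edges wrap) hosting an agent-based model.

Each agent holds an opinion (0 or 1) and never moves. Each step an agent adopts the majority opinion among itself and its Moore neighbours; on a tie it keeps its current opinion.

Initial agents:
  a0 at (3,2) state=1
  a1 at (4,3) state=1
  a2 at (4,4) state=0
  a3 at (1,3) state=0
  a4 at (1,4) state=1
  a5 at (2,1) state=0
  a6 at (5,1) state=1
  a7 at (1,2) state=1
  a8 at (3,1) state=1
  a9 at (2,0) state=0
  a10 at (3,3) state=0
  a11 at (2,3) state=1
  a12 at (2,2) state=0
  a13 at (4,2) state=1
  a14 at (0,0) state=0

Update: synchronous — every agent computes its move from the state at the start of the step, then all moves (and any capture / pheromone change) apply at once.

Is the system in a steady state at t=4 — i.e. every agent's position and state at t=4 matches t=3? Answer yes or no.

t=1: a0@(3,2):1 a1@(4,3):1 a2@(4,4):0 a3@(1,3):1 a4@(1,4):0 a5@(2,1):0 a6@(5,1):1 a7@(1,2):0 a8@(3,1):1 a9@(2,0):0 a10@(3,3):1 a11@(2,3):1 a12@(2,2):0 a13@(4,2):1 a14@(0,0):1
t=2: a0@(3,2):1 a1@(4,3):1 a2@(4,4):1 a3@(1,3):0 a4@(1,4):1 a5@(2,1):0 a6@(5,1):1 a7@(1,2):0 a8@(3,1):1 a9@(2,0):0 a10@(3,3):1 a11@(2,3):1 a12@(2,2):1 a13@(4,2):1 a14@(0,0):1
t=3: a0@(3,2):1 a1@(4,3):1 a2@(4,4):1 a3@(1,3):1 a4@(1,4):1 a5@(2,1):0 a6@(5,1):1 a7@(1,2):0 a8@(3,1):1 a9@(2,0):0 a10@(3,3):1 a11@(2,3):1 a12@(2,2):1 a13@(4,2):1 a14@(0,0):1
t=4: a0@(3,2):1 a1@(4,3):1 a2@(4,4):1 a3@(1,3):1 a4@(1,4):1 a5@(2,1):0 a6@(5,1):1 a7@(1,2):1 a8@(3,1):1 a9@(2,0):0 a10@(3,3):1 a11@(2,3):1 a12@(2,2):1 a13@(4,2):1 a14@(0,0):1

no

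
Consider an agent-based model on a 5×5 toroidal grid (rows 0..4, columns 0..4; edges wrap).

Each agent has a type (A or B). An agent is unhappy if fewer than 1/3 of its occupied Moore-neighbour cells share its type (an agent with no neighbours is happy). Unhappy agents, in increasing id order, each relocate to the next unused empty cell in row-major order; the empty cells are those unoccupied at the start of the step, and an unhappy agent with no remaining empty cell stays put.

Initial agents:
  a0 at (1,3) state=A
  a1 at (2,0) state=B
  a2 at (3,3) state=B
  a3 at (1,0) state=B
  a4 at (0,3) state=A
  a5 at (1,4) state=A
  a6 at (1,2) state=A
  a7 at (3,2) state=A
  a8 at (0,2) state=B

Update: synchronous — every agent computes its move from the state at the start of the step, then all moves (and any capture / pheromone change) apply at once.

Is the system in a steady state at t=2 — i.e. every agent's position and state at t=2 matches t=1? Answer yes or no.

yes

t=1: a0@(1,3):A a1@(2,0):B a2@(0,0):B a3@(1,0):B a4@(0,3):A a5@(1,4):A a6@(1,2):A a7@(0,1):A a8@(0,4):B
t=2: (unchanged — steady state)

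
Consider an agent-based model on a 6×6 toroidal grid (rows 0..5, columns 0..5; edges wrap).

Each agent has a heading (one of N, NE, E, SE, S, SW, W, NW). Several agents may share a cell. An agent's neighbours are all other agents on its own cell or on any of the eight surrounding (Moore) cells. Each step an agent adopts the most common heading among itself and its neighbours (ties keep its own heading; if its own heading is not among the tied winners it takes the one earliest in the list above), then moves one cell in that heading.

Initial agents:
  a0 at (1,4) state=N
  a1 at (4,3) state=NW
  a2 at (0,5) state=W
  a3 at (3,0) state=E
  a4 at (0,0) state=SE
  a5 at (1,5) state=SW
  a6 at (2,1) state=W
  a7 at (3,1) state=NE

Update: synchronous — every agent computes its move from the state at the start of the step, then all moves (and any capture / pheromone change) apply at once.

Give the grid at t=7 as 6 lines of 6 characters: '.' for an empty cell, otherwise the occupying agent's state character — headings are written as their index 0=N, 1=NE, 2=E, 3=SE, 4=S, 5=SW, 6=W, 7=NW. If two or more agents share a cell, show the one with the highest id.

t=1: a0@(0,4):N a1@(3,2):NW a2@(0,4):W a3@(3,1):E a4@(1,1):SE a5@(2,4):SW a6@(2,0):W a7@(2,2):NE
t=2: a0@(5,4):N a1@(2,1):NW a2@(0,3):W a3@(3,2):E a4@(2,2):SE a5@(3,3):SW a6@(2,5):W a7@(1,3):NE
t=3: a0@(4,4):N a1@(1,0):NW a2@(0,2):W a3@(3,3):E a4@(3,3):SE a5@(4,2):SW a6@(2,4):W a7@(0,4):NE
t=4: a0@(3,4):N a1@(0,5):NW a2@(0,1):W a3@(3,4):E a4@(4,4):SE a5@(5,1):SW a6@(2,3):W a7@(5,5):NE
t=5: a0@(2,4):N a1@(5,4):NW a2@(0,0):W a3@(3,5):E a4@(5,5):SE a5@(0,0):SW a6@(2,2):W a7@(4,0):NE
t=6: a0@(1,4):N a1@(4,3):NW a2@(0,5):W a3@(3,0):E a4@(0,0):SE a5@(1,5):SW a6@(2,1):W a7@(3,1):NE
t=7: a0@(0,4):N a1@(3,2):NW a2@(0,4):W a3@(3,1):E a4@(1,1):SE a5@(2,4):SW a6@(2,0):W a7@(2,2):NE

....6.
.3....
6.1.5.
.27...
......
......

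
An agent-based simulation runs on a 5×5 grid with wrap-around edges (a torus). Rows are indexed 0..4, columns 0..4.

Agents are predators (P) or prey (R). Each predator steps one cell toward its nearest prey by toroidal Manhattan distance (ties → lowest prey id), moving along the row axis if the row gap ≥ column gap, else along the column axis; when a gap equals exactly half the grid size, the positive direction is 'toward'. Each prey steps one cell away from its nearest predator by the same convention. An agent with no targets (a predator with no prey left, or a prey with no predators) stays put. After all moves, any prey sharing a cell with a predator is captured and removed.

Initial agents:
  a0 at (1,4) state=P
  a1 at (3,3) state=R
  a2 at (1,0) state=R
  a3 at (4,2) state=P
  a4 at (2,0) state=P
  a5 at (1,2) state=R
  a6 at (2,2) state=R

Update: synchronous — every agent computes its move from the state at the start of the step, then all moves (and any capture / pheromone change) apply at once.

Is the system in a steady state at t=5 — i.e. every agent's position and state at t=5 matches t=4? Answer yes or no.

t=1: a0@(1,0):P a1@(2,3):R a2@(1,1):R a3@(3,2):P a4@(1,0):P a5@(1,1):R a6@(1,2):R
t=2: a0@(1,1):P a1@(1,3):R a2@(1,2):R a3@(2,2):P a4@(1,1):P a5@(1,2):R a6@(1,3):R
t=3: a0@(1,2):P a1@(1,4):R a2@(1,3):R a3@(1,2):P a4@(1,2):P a5@(1,3):R a6@(1,4):R
t=4: a0@(1,3):P a1@(1,0):R a2@(1,4):R a3@(1,3):P a4@(1,3):P a5@(1,4):R a6@(1,0):R
t=5: a0@(1,4):P a1@(1,1):R a2@(1,0):R a3@(1,4):P a4@(1,4):P a5@(1,0):R a6@(1,1):R

no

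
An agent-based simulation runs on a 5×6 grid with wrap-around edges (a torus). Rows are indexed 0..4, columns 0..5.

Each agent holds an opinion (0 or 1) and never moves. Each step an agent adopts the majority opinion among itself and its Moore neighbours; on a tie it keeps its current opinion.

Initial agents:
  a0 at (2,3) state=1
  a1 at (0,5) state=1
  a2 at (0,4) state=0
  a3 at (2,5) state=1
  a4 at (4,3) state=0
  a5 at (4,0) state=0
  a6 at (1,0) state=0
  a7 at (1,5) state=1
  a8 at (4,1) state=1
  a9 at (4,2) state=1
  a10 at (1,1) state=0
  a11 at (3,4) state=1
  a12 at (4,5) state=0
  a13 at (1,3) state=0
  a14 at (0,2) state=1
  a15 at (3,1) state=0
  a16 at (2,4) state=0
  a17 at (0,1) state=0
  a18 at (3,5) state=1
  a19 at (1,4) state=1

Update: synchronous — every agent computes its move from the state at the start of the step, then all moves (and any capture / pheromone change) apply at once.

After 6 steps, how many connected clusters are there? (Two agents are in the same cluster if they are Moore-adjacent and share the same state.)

2

t=1: a0@(2,3):1 a1@(0,5):0 a2@(0,4):0 a3@(2,5):1 a4@(4,3):1 a5@(4,0):0 a6@(1,0):0 a7@(1,5):1 a8@(4,1):1 a9@(4,2):1 a10@(1,1):0 a11@(3,4):1 a12@(4,5):0 a13@(1,3):0 a14@(0,2):0 a15@(3,1):0 a16@(2,4):1 a17@(0,1):0 a18@(3,5):1 a19@(1,4):1
t=2: a0@(2,3):1 a1@(0,5):0 a2@(0,4):0 a3@(2,5):1 a4@(4,3):1 a5@(4,0):0 a6@(1,0):0 a7@(1,5):1 a8@(4,1):0 a9@(4,2):1 a10@(1,1):0 a11@(3,4):1 a12@(4,5):0 a13@(1,3):0 a14@(0,2):0 a15@(3,1):0 a16@(2,4):1 a17@(0,1):0 a18@(3,5):1 a19@(1,4):1
t=3: a0@(2,3):1 a1@(0,5):0 a2@(0,4):0 a3@(2,5):1 a4@(4,3):1 a5@(4,0):0 a6@(1,0):0 a7@(1,5):1 a8@(4,1):0 a9@(4,2):0 a10@(1,1):0 a11@(3,4):1 a12@(4,5):0 a13@(1,3):0 a14@(0,2):0 a15@(3,1):0 a16@(2,4):1 a17@(0,1):0 a18@(3,5):1 a19@(1,4):1
t=4: a0@(2,3):1 a1@(0,5):0 a2@(0,4):0 a3@(2,5):1 a4@(4,3):0 a5@(4,0):0 a6@(1,0):0 a7@(1,5):1 a8@(4,1):0 a9@(4,2):0 a10@(1,1):0 a11@(3,4):1 a12@(4,5):0 a13@(1,3):0 a14@(0,2):0 a15@(3,1):0 a16@(2,4):1 a17@(0,1):0 a18@(3,5):1 a19@(1,4):1
t=5: (unchanged — steady state)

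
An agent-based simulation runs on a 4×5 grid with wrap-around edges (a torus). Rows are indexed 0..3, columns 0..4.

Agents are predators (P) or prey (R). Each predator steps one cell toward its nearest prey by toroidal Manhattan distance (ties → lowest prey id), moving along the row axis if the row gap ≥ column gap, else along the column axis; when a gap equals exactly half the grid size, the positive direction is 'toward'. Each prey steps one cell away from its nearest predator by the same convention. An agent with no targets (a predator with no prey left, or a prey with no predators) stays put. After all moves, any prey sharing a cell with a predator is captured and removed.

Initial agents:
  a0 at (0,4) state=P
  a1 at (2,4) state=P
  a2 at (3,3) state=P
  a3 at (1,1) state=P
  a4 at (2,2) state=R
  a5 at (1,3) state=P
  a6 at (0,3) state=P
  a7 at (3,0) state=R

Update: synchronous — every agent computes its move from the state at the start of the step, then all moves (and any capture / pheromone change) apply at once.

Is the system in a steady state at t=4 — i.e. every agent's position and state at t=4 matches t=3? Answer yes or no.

yes

t=1: a0@(3,4):P a1@(2,3):P a2@(2,3):P a3@(2,1):P a5@(2,3):P a6@(1,3):P a7@(2,0):R
t=2: a0@(2,4):P a1@(2,4):P a2@(2,4):P a3@(2,0):P a5@(2,4):P a6@(1,4):P
t=3: (unchanged — steady state)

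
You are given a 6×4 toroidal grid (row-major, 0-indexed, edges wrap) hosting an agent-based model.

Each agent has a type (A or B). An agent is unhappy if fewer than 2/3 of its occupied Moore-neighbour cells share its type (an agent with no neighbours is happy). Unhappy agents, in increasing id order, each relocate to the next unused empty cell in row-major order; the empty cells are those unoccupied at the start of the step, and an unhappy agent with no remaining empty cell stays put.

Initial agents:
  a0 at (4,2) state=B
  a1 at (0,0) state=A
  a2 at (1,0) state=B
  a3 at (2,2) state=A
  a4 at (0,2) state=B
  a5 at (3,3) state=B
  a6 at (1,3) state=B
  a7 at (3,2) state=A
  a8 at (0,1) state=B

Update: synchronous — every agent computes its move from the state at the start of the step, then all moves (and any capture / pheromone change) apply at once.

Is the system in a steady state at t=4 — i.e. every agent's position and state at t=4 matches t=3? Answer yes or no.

t=1: a0@(0,3):B a1@(1,1):A a2@(1,0):B a3@(1,2):A a4@(0,2):B a5@(2,0):B a6@(2,1):B a7@(2,3):A a8@(0,1):B
t=2: a0@(0,3):B a1@(0,0):A a2@(1,0):B a3@(1,3):A a4@(2,2):B a5@(3,0):B a6@(3,1):B a7@(3,2):A a8@(3,3):B
t=3: a0@(0,1):B a1@(0,2):A a2@(1,1):B a3@(1,2):A a4@(2,0):B a5@(3,0):B a6@(3,1):B a7@(2,1):A a8@(3,3):B
t=4: a0@(0,0):B a1@(0,3):A a2@(1,0):B a3@(1,3):A a4@(2,0):B a5@(3,0):B a6@(3,1):B a7@(2,2):A a8@(3,3):B

no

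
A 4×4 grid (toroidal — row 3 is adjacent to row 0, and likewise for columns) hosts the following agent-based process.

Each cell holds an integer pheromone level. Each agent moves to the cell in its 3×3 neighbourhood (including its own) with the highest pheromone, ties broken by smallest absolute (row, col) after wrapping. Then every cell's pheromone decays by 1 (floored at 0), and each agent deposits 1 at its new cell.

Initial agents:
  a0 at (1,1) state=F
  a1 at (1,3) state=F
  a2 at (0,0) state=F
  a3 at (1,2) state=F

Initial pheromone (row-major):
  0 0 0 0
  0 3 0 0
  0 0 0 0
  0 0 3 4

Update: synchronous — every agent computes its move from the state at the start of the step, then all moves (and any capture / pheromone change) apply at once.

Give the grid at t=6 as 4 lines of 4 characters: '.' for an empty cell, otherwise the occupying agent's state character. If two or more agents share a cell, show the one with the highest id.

....
.F..
....
...F

t=1: a0@(1,1) a1@(0,0) a2@(3,3) a3@(1,1) | pheromone: 1 0 0 0 / 0 4 0 0 / 0 0 0 0 / 0 0 2 4
t=2: a0@(1,1) a1@(1,1) a2@(3,3) a3@(1,1) | pheromone: 0 0 0 0 / 0 6 0 0 / 0 0 0 0 / 0 0 1 4
t=3: a0@(1,1) a1@(1,1) a2@(3,3) a3@(1,1) | pheromone: 0 0 0 0 / 0 8 0 0 / 0 0 0 0 / 0 0 0 4
t=4: a0@(1,1) a1@(1,1) a2@(3,3) a3@(1,1) | pheromone: 0 0 0 0 / 0 10 0 0 / 0 0 0 0 / 0 0 0 4
t=5: a0@(1,1) a1@(1,1) a2@(3,3) a3@(1,1) | pheromone: 0 0 0 0 / 0 12 0 0 / 0 0 0 0 / 0 0 0 4
t=6: a0@(1,1) a1@(1,1) a2@(3,3) a3@(1,1) | pheromone: 0 0 0 0 / 0 14 0 0 / 0 0 0 0 / 0 0 0 4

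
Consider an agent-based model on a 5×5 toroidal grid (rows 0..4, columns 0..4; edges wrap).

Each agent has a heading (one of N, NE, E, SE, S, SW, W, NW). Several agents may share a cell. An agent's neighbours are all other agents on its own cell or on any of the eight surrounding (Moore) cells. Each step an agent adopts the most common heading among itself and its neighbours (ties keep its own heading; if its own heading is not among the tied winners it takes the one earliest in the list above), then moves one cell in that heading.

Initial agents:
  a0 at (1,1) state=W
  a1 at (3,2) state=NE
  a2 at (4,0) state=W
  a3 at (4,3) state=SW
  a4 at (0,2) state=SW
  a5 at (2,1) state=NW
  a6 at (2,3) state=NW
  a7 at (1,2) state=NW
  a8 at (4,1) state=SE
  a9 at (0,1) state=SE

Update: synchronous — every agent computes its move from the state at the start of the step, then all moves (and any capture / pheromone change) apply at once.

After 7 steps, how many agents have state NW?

10

t=1: a0@(0,0):NW a1@(2,1):NW a2@(0,1):SE a3@(0,2):SW a4@(1,1):SW a5@(1,0):NW a6@(1,2):NW a7@(0,1):NW a8@(0,2):SE a9@(1,2):SE
t=2: a0@(4,4):NW a1@(1,0):NW a2@(4,0):NW a3@(1,3):SE a4@(0,0):NW a5@(0,4):NW a6@(0,1):NW a7@(4,0):NW a8@(1,3):SE a9@(2,3):SE
t=3: a0@(3,3):NW a1@(0,4):NW a2@(3,4):NW a3@(2,4):SE a4@(4,4):NW a5@(4,3):NW a6@(4,0):NW a7@(3,4):NW a8@(2,4):SE a9@(3,4):SE
t=4: a0@(2,2):NW a1@(4,3):NW a2@(2,3):NW a3@(3,0):SE a4@(3,3):NW a5@(3,2):NW a6@(3,4):NW a7@(2,3):NW a8@(3,0):SE a9@(2,3):NW
t=5: a0@(1,1):NW a1@(3,2):NW a2@(1,2):NW a3@(4,1):SE a4@(2,2):NW a5@(2,1):NW a6@(2,3):NW a7@(1,2):NW a8@(4,1):SE a9@(1,2):NW
t=6: a0@(0,0):NW a1@(2,1):NW a2@(0,1):NW a3@(0,2):SE a4@(1,1):NW a5@(1,0):NW a6@(1,2):NW a7@(0,1):NW a8@(0,2):SE a9@(0,1):NW
t=7: a0@(4,4):NW a1@(1,0):NW a2@(4,0):NW a3@(4,1):NW a4@(0,0):NW a5@(0,4):NW a6@(0,1):NW a7@(4,0):NW a8@(4,1):NW a9@(4,0):NW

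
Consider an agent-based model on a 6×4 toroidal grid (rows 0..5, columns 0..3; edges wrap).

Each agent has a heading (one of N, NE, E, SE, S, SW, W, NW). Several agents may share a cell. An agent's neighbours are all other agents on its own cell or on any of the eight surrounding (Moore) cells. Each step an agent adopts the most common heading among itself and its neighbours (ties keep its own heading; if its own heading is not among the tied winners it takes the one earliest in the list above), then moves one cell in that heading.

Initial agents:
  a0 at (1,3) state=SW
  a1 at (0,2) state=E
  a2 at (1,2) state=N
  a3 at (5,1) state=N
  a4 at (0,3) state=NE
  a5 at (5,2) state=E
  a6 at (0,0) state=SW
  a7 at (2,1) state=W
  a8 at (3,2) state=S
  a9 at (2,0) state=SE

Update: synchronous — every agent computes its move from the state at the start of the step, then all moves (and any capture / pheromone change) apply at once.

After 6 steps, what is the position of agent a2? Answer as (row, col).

t=1: a0@(2,2):SW a1@(0,3):E a2@(0,2):N a3@(5,2):E a4@(0,0):E a5@(5,3):E a6@(1,3):SW a7@(2,0):W a8@(4,2):S a9@(3,1):SE
t=2: a0@(3,1):SW a1@(0,0):E a2@(0,3):E a3@(5,3):E a4@(0,1):E a5@(5,0):E a6@(2,2):SW a7@(2,3):W a8@(4,3):E a9@(4,2):SE
t=3: a0@(4,0):SW a1@(0,1):E a2@(0,0):E a3@(5,0):E a4@(0,2):E a5@(5,1):E a6@(3,1):SW a7@(2,2):W a8@(4,0):E a9@(4,3):E
t=4: a0@(4,1):E a1@(0,2):E a2@(0,1):E a3@(5,1):E a4@(0,3):E a5@(5,2):E a6@(4,0):SW a7@(2,1):W a8@(4,1):E a9@(4,0):E
t=5: a0@(4,2):E a1@(0,3):E a2@(0,2):E a3@(5,2):E a4@(0,0):E a5@(5,3):E a6@(4,1):E a7@(2,0):W a8@(4,2):E a9@(4,1):E
t=6: a0@(4,3):E a1@(0,0):E a2@(0,3):E a3@(5,3):E a4@(0,1):E a5@(5,0):E a6@(4,2):E a7@(2,3):W a8@(4,3):E a9@(4,2):E

(0, 3)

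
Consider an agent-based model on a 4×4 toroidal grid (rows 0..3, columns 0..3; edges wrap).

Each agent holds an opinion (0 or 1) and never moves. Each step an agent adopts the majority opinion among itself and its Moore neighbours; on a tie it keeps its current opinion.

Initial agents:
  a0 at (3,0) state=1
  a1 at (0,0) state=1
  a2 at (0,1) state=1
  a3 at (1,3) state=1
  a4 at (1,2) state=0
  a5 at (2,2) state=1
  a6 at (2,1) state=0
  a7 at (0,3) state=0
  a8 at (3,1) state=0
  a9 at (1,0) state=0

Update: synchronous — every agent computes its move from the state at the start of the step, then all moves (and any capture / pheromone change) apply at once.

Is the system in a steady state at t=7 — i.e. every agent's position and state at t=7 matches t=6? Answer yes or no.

yes

t=1: a0@(3,0):1 a1@(0,0):1 a2@(0,1):1 a3@(1,3):1 a4@(1,2):0 a5@(2,2):0 a6@(2,1):0 a7@(0,3):0 a8@(3,1):1 a9@(1,0):0
t=2: a0@(3,0):1 a1@(0,0):1 a2@(0,1):1 a3@(1,3):0 a4@(1,2):0 a5@(2,2):0 a6@(2,1):0 a7@(0,3):0 a8@(3,1):1 a9@(1,0):0
t=3: (unchanged — steady state)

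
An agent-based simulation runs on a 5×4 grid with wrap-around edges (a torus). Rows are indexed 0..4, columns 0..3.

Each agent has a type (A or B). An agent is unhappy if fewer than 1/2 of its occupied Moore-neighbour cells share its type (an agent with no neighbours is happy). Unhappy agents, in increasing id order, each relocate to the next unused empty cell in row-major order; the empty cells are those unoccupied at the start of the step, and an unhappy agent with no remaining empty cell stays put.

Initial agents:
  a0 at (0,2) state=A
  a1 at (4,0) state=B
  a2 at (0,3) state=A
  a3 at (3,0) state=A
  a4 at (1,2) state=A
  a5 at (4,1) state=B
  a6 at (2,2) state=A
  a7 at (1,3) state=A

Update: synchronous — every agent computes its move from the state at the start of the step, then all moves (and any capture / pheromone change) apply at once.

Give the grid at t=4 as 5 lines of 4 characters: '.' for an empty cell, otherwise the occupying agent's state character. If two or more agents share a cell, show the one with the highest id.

.AAA
BBAA
..A.
....
....

t=1: a0@(0,2):A a1@(0,0):B a2@(0,3):A a3@(0,1):A a4@(1,2):A a5@(1,0):B a6@(2,2):A a7@(1,3):A
t=2: a0@(0,2):A a1@(1,1):B a2@(0,3):A a3@(0,1):A a4@(1,2):A a5@(2,0):B a6@(2,2):A a7@(1,3):A
t=3: a0@(0,2):A a1@(0,0):B a2@(0,3):A a3@(0,1):A a4@(1,2):A a5@(2,0):B a6@(2,2):A a7@(1,3):A
t=4: a0@(0,2):A a1@(1,0):B a2@(0,3):A a3@(0,1):A a4@(1,2):A a5@(1,1):B a6@(2,2):A a7@(1,3):A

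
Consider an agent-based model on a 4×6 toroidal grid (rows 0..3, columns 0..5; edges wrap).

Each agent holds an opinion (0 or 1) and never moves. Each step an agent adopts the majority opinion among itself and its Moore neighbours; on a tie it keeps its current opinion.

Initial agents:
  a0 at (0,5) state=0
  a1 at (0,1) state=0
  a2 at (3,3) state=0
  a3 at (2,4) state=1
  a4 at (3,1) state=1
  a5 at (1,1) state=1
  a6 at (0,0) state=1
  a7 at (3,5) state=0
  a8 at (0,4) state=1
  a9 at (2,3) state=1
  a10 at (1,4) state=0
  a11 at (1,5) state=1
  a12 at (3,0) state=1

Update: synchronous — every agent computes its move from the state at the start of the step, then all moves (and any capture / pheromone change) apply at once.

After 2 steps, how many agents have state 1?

t=1: a0@(0,5):1 a1@(0,1):1 a2@(3,3):1 a3@(2,4):1 a4@(3,1):1 a5@(1,1):1 a6@(0,0):1 a7@(3,5):1 a8@(0,4):0 a9@(2,3):1 a10@(1,4):1 a11@(1,5):1 a12@(3,0):1
t=2: a0@(0,5):1 a1@(0,1):1 a2@(3,3):1 a3@(2,4):1 a4@(3,1):1 a5@(1,1):1 a6@(0,0):1 a7@(3,5):1 a8@(0,4):1 a9@(2,3):1 a10@(1,4):1 a11@(1,5):1 a12@(3,0):1

13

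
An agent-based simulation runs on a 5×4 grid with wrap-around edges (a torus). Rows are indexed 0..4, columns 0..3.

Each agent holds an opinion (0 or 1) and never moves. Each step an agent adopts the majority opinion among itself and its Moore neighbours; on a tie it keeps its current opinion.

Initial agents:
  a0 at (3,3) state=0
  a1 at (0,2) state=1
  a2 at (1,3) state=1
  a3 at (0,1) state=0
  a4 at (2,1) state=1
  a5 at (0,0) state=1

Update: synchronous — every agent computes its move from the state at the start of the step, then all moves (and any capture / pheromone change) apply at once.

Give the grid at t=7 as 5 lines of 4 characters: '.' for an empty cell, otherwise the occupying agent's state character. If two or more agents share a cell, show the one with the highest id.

t=1: a0@(3,3):0 a1@(0,2):1 a2@(1,3):1 a3@(0,1):1 a4@(2,1):1 a5@(0,0):1
t=2: (unchanged — steady state)

111.
...1
.1..
...0
....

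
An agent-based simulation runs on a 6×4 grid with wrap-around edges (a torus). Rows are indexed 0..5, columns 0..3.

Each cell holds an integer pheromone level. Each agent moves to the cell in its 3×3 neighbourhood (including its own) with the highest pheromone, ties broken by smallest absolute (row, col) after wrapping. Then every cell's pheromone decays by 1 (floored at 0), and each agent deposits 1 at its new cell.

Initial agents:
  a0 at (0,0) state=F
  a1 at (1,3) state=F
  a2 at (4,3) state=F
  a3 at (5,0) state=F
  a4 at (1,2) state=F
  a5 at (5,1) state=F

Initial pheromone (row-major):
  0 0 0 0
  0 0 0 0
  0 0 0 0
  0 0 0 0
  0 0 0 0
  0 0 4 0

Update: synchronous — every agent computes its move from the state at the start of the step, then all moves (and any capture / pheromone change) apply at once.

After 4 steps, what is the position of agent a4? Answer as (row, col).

(5, 2)

t=1: a0@(0,0) a1@(0,0) a2@(5,2) a3@(0,0) a4@(0,1) a5@(5,2) | pheromone: 3 1 0 0 / 0 0 0 0 / 0 0 0 0 / 0 0 0 0 / 0 0 0 0 / 0 0 5 0
t=2: a0@(0,0) a1@(0,0) a2@(5,2) a3@(0,0) a4@(5,2) a5@(5,2) | pheromone: 5 0 0 0 / 0 0 0 0 / 0 0 0 0 / 0 0 0 0 / 0 0 0 0 / 0 0 7 0
t=3: a0@(0,0) a1@(0,0) a2@(5,2) a3@(0,0) a4@(5,2) a5@(5,2) | pheromone: 7 0 0 0 / 0 0 0 0 / 0 0 0 0 / 0 0 0 0 / 0 0 0 0 / 0 0 9 0
t=4: a0@(0,0) a1@(0,0) a2@(5,2) a3@(0,0) a4@(5,2) a5@(5,2) | pheromone: 9 0 0 0 / 0 0 0 0 / 0 0 0 0 / 0 0 0 0 / 0 0 0 0 / 0 0 11 0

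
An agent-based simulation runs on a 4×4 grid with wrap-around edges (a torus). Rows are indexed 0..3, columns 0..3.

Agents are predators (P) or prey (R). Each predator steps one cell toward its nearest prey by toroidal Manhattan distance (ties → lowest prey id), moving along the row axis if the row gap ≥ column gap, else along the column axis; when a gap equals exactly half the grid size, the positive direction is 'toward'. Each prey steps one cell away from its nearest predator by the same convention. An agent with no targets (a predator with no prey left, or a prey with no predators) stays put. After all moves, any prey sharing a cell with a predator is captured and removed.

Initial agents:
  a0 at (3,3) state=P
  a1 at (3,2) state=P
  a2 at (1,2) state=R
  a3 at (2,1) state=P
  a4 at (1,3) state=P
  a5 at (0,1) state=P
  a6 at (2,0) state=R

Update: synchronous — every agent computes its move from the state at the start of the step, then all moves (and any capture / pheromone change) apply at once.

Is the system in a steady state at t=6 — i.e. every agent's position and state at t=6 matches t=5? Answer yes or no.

yes

t=1: a0@(2,3):P a1@(0,2):P a3@(2,0):P a4@(1,2):P a5@(1,1):P
t=2: (unchanged — steady state)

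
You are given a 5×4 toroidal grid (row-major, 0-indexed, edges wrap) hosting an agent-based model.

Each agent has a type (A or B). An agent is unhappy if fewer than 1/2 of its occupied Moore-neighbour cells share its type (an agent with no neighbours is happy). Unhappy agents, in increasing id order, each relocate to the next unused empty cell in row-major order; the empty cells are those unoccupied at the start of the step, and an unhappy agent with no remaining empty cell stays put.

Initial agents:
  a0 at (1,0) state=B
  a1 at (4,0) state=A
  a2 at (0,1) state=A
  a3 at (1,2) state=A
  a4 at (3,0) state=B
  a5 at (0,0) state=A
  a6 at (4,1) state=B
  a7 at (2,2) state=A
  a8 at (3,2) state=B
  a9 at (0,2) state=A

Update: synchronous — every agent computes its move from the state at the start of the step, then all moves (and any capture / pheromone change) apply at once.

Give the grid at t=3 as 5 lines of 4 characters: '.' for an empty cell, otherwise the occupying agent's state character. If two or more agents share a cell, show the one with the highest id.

AAAA
B.AB
B..B
....
A...

t=1: a0@(0,3):B a1@(4,0):A a2@(0,1):A a3@(1,2):A a4@(3,0):B a5@(0,0):A a6@(1,1):B a7@(2,2):A a8@(3,2):B a9@(0,2):A
t=2: a0@(1,0):B a1@(4,0):A a2@(0,1):A a3@(1,2):A a4@(1,3):B a5@(0,0):A a6@(2,0):B a7@(2,1):A a8@(2,3):B a9@(0,2):A
t=3: a0@(1,0):B a1@(4,0):A a2@(0,1):A a3@(1,2):A a4@(1,3):B a5@(0,0):A a6@(2,0):B a7@(0,3):A a8@(2,3):B a9@(0,2):A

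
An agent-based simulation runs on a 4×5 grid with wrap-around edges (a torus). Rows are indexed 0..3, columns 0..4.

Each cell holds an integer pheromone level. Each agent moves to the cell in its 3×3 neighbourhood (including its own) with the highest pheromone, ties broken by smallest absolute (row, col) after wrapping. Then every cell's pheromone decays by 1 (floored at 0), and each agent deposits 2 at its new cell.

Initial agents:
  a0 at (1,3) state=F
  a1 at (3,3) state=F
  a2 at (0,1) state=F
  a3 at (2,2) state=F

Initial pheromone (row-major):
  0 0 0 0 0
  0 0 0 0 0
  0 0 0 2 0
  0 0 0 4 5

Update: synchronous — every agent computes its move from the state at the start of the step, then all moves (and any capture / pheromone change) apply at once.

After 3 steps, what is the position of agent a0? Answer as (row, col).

(3, 4)

t=1: a0@(2,3) a1@(3,4) a2@(0,0) a3@(3,3) | pheromone: 2 0 0 0 0 / 0 0 0 0 0 / 0 0 0 3 0 / 0 0 0 5 6
t=2: a0@(3,4) a1@(3,4) a2@(3,4) a3@(3,4) | pheromone: 1 0 0 0 0 / 0 0 0 0 0 / 0 0 0 2 0 / 0 0 0 4 13
t=3: a0@(3,4) a1@(3,4) a2@(3,4) a3@(3,4) | pheromone: 0 0 0 0 0 / 0 0 0 0 0 / 0 0 0 1 0 / 0 0 0 3 20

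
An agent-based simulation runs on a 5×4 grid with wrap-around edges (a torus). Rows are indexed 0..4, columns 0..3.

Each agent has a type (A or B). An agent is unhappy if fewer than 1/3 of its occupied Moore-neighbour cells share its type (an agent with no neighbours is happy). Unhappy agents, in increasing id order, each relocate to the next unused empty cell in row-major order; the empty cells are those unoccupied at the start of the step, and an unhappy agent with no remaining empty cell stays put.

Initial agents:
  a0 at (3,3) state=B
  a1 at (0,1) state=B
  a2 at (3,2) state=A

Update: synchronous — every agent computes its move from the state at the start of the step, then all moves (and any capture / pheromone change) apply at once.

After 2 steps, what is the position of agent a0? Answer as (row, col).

(0, 0)

t=1: a0@(0,0):B a1@(0,1):B a2@(0,2):A
t=2: a0@(0,0):B a1@(0,1):B a2@(0,3):A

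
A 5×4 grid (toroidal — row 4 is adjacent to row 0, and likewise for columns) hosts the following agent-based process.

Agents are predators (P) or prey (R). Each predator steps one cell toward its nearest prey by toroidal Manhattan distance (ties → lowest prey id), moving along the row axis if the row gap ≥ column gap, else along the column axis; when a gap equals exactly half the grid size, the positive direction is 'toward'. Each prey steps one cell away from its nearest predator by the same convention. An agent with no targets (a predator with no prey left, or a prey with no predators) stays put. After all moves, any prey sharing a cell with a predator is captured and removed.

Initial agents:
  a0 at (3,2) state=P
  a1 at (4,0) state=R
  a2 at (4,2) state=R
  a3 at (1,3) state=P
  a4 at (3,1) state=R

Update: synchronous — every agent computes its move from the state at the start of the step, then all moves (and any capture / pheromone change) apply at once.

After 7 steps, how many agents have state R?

3

t=1: a0@(4,2):P a1@(4,3):R a2@(0,2):R a3@(0,3):P a4@(3,0):R
t=2: a0@(4,3):P a1@(4,0):R a2@(1,2):R a3@(4,3):P a4@(3,3):R
t=3: a0@(4,0):P a1@(4,1):R a2@(2,2):R a3@(4,0):P a4@(2,3):R
t=4: a0@(4,1):P a1@(4,2):R a2@(1,2):R a3@(4,1):P a4@(1,3):R
t=5: a0@(4,2):P a1@(4,3):R a2@(2,2):R a3@(4,2):P a4@(2,3):R
t=6: a0@(4,3):P a1@(4,0):R a2@(1,2):R a3@(4,3):P a4@(1,3):R
t=7: a0@(4,0):P a1@(4,1):R a2@(2,2):R a3@(4,0):P a4@(2,3):R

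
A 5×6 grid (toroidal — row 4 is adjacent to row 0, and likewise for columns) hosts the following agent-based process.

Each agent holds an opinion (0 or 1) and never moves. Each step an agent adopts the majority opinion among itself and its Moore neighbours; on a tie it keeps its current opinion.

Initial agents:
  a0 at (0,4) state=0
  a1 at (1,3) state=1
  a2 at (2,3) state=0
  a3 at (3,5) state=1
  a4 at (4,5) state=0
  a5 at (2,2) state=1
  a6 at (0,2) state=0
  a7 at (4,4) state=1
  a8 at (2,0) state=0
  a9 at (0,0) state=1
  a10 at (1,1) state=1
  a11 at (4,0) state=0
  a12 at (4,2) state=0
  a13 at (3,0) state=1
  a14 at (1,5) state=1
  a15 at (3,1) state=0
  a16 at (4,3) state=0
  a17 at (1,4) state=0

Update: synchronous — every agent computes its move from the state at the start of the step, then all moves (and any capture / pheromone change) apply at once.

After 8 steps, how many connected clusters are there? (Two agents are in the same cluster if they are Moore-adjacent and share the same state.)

1

t=1: a0@(0,4):0 a1@(1,3):0 a2@(2,3):0 a3@(3,5):1 a4@(4,5):1 a5@(2,2):1 a6@(0,2):0 a7@(4,4):0 a8@(2,0):1 a9@(0,0):1 a10@(1,1):1 a11@(4,0):0 a12@(4,2):0 a13@(3,0):0 a14@(1,5):0 a15@(3,1):0 a16@(4,3):0 a17@(1,4):0
t=2: a0@(0,4):0 a1@(1,3):0 a2@(2,3):0 a3@(3,5):1 a4@(4,5):0 a5@(2,2):0 a6@(0,2):0 a7@(4,4):0 a8@(2,0):1 a9@(0,0):1 a10@(1,1):1 a11@(4,0):0 a12@(4,2):0 a13@(3,0):0 a14@(1,5):0 a15@(3,1):0 a16@(4,3):0 a17@(1,4):0
t=3: a0@(0,4):0 a1@(1,3):0 a2@(2,3):0 a3@(3,5):0 a4@(4,5):0 a5@(2,2):0 a6@(0,2):0 a7@(4,4):0 a8@(2,0):1 a9@(0,0):0 a10@(1,1):1 a11@(4,0):0 a12@(4,2):0 a13@(3,0):0 a14@(1,5):0 a15@(3,1):0 a16@(4,3):0 a17@(1,4):0
t=4: a0@(0,4):0 a1@(1,3):0 a2@(2,3):0 a3@(3,5):0 a4@(4,5):0 a5@(2,2):0 a6@(0,2):0 a7@(4,4):0 a8@(2,0):0 a9@(0,0):0 a10@(1,1):0 a11@(4,0):0 a12@(4,2):0 a13@(3,0):0 a14@(1,5):0 a15@(3,1):0 a16@(4,3):0 a17@(1,4):0
t=5: (unchanged — steady state)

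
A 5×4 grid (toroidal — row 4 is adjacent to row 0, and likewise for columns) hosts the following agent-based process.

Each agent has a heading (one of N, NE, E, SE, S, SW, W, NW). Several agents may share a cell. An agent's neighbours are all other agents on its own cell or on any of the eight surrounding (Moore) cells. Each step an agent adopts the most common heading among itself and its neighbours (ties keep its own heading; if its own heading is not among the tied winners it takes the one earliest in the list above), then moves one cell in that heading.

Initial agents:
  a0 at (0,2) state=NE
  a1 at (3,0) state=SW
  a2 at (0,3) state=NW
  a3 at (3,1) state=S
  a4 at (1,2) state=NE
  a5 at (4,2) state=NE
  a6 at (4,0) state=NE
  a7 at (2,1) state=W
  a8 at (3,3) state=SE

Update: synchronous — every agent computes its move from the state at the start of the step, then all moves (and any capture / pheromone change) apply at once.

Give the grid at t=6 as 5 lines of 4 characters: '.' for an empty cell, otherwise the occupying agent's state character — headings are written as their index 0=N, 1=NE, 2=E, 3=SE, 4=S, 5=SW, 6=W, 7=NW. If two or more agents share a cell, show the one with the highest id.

1...
....
.1.1
1.1.
11..

t=1: a0@(4,3):NE a1@(4,3):SW a2@(4,0):NE a3@(2,2):NE a4@(0,3):NE a5@(3,3):NE a6@(3,1):NE a7@(2,0):W a8@(2,0):NE
t=2: a0@(3,0):NE a1@(3,0):NE a2@(3,1):NE a3@(1,3):NE a4@(4,0):NE a5@(2,0):NE a6@(2,2):NE a7@(1,1):NE a8@(1,1):NE
t=3: a0@(2,1):NE a1@(2,1):NE a2@(2,2):NE a3@(0,0):NE a4@(3,1):NE a5@(1,1):NE a6@(1,3):NE a7@(0,2):NE a8@(0,2):NE
t=4: a0@(1,2):NE a1@(1,2):NE a2@(1,3):NE a3@(4,1):NE a4@(2,2):NE a5@(0,2):NE a6@(0,0):NE a7@(4,3):NE a8@(4,3):NE
t=5: a0@(0,3):NE a1@(0,3):NE a2@(0,0):NE a3@(3,2):NE a4@(1,3):NE a5@(4,3):NE a6@(4,1):NE a7@(3,0):NE a8@(3,0):NE
t=6: a0@(4,0):NE a1@(4,0):NE a2@(4,1):NE a3@(2,3):NE a4@(0,0):NE a5@(3,0):NE a6@(3,2):NE a7@(2,1):NE a8@(2,1):NE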